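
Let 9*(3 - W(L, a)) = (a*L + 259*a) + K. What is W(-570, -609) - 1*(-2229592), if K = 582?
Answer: 2208486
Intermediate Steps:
W(L, a) = -185/3 - 259*a/9 - L*a/9 (W(L, a) = 3 - ((a*L + 259*a) + 582)/9 = 3 - ((L*a + 259*a) + 582)/9 = 3 - ((259*a + L*a) + 582)/9 = 3 - (582 + 259*a + L*a)/9 = 3 + (-194/3 - 259*a/9 - L*a/9) = -185/3 - 259*a/9 - L*a/9)
W(-570, -609) - 1*(-2229592) = (-185/3 - 259/9*(-609) - ⅑*(-570)*(-609)) - 1*(-2229592) = (-185/3 + 52577/3 - 38570) + 2229592 = -21106 + 2229592 = 2208486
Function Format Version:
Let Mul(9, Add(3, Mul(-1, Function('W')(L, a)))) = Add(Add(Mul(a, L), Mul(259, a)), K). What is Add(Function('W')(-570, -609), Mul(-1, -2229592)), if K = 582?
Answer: 2208486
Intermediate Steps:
Function('W')(L, a) = Add(Rational(-185, 3), Mul(Rational(-259, 9), a), Mul(Rational(-1, 9), L, a)) (Function('W')(L, a) = Add(3, Mul(Rational(-1, 9), Add(Add(Mul(a, L), Mul(259, a)), 582))) = Add(3, Mul(Rational(-1, 9), Add(Add(Mul(L, a), Mul(259, a)), 582))) = Add(3, Mul(Rational(-1, 9), Add(Add(Mul(259, a), Mul(L, a)), 582))) = Add(3, Mul(Rational(-1, 9), Add(582, Mul(259, a), Mul(L, a)))) = Add(3, Add(Rational(-194, 3), Mul(Rational(-259, 9), a), Mul(Rational(-1, 9), L, a))) = Add(Rational(-185, 3), Mul(Rational(-259, 9), a), Mul(Rational(-1, 9), L, a)))
Add(Function('W')(-570, -609), Mul(-1, -2229592)) = Add(Add(Rational(-185, 3), Mul(Rational(-259, 9), -609), Mul(Rational(-1, 9), -570, -609)), Mul(-1, -2229592)) = Add(Add(Rational(-185, 3), Rational(52577, 3), -38570), 2229592) = Add(-21106, 2229592) = 2208486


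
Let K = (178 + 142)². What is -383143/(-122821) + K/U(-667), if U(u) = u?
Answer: -12321314019/81921607 ≈ -150.40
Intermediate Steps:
K = 102400 (K = 320² = 102400)
-383143/(-122821) + K/U(-667) = -383143/(-122821) + 102400/(-667) = -383143*(-1/122821) + 102400*(-1/667) = 383143/122821 - 102400/667 = -12321314019/81921607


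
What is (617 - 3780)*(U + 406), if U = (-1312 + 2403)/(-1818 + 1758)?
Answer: -73599847/60 ≈ -1.2267e+6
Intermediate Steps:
U = -1091/60 (U = 1091/(-60) = 1091*(-1/60) = -1091/60 ≈ -18.183)
(617 - 3780)*(U + 406) = (617 - 3780)*(-1091/60 + 406) = -3163*23269/60 = -73599847/60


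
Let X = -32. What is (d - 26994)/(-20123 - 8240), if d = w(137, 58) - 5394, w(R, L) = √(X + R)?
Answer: 32388/28363 - √105/28363 ≈ 1.1415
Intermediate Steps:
w(R, L) = √(-32 + R)
d = -5394 + √105 (d = √(-32 + 137) - 5394 = √105 - 5394 = -5394 + √105 ≈ -5383.8)
(d - 26994)/(-20123 - 8240) = ((-5394 + √105) - 26994)/(-20123 - 8240) = (-32388 + √105)/(-28363) = (-32388 + √105)*(-1/28363) = 32388/28363 - √105/28363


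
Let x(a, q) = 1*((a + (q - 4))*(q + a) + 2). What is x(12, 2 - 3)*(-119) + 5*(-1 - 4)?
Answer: -9426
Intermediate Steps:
x(a, q) = 2 + (a + q)*(-4 + a + q) (x(a, q) = 1*((a + (-4 + q))*(a + q) + 2) = 1*((-4 + a + q)*(a + q) + 2) = 1*((a + q)*(-4 + a + q) + 2) = 1*(2 + (a + q)*(-4 + a + q)) = 2 + (a + q)*(-4 + a + q))
x(12, 2 - 3)*(-119) + 5*(-1 - 4) = (2 + 12² + (2 - 3)² - 4*12 - 4*(2 - 3) + 2*12*(2 - 3))*(-119) + 5*(-1 - 4) = (2 + 144 + (-1)² - 48 - 4*(-1) + 2*12*(-1))*(-119) + 5*(-5) = (2 + 144 + 1 - 48 + 4 - 24)*(-119) - 25 = 79*(-119) - 25 = -9401 - 25 = -9426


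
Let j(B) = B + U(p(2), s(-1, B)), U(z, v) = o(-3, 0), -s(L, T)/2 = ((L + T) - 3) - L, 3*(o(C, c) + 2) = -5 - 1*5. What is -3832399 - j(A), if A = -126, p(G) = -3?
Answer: -11496803/3 ≈ -3.8323e+6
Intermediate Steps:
o(C, c) = -16/3 (o(C, c) = -2 + (-5 - 1*5)/3 = -2 + (-5 - 5)/3 = -2 + (⅓)*(-10) = -2 - 10/3 = -16/3)
s(L, T) = 6 - 2*T (s(L, T) = -2*(((L + T) - 3) - L) = -2*((-3 + L + T) - L) = -2*(-3 + T) = 6 - 2*T)
U(z, v) = -16/3
j(B) = -16/3 + B (j(B) = B - 16/3 = -16/3 + B)
-3832399 - j(A) = -3832399 - (-16/3 - 126) = -3832399 - 1*(-394/3) = -3832399 + 394/3 = -11496803/3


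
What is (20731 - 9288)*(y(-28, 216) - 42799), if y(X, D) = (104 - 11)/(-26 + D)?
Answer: -93051237631/190 ≈ -4.8974e+8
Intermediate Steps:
y(X, D) = 93/(-26 + D)
(20731 - 9288)*(y(-28, 216) - 42799) = (20731 - 9288)*(93/(-26 + 216) - 42799) = 11443*(93/190 - 42799) = 11443*(-8131717/190) = -93051237631/190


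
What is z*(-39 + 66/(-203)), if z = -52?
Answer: 415116/203 ≈ 2044.9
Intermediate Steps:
z*(-39 + 66/(-203)) = -52*(-39 + 66/(-203)) = -52*(-39 + 66*(-1/203)) = -52*(-39 - 66/203) = -52*(-7983/203) = 415116/203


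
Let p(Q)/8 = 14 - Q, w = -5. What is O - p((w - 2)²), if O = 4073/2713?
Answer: 763713/2713 ≈ 281.50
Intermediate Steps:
O = 4073/2713 (O = 4073*(1/2713) = 4073/2713 ≈ 1.5013)
p(Q) = 112 - 8*Q (p(Q) = 8*(14 - Q) = 112 - 8*Q)
O - p((w - 2)²) = 4073/2713 - (112 - 8*(-5 - 2)²) = 4073/2713 - (112 - 8*(-7)²) = 4073/2713 - (112 - 8*49) = 4073/2713 - (112 - 392) = 4073/2713 - 1*(-280) = 4073/2713 + 280 = 763713/2713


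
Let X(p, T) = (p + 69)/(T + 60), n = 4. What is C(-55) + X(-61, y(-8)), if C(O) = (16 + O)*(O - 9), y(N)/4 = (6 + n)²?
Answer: 287042/115 ≈ 2496.0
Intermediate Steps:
y(N) = 400 (y(N) = 4*(6 + 4)² = 4*10² = 4*100 = 400)
X(p, T) = (69 + p)/(60 + T)
C(O) = (-9 + O)*(16 + O) (C(O) = (16 + O)*(-9 + O) = (-9 + O)*(16 + O))
C(-55) + X(-61, y(-8)) = (-144 + (-55)² + 7*(-55)) + (69 - 61)/(60 + 400) = (-144 + 3025 - 385) + 8/460 = 2496 + (1/460)*8 = 2496 + 2/115 = 287042/115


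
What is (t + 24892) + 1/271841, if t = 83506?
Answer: 29467020719/271841 ≈ 1.0840e+5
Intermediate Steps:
(t + 24892) + 1/271841 = (83506 + 24892) + 1/271841 = 108398 + 1/271841 = 29467020719/271841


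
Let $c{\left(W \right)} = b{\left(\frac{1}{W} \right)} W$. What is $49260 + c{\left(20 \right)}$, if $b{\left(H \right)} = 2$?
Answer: $49300$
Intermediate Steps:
$c{\left(W \right)} = 2 W$
$49260 + c{\left(20 \right)} = 49260 + 2 \cdot 20 = 49260 + 40 = 49300$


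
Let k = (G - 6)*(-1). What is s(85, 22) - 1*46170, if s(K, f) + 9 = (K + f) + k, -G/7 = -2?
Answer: -46080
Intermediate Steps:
G = 14 (G = -7*(-2) = 14)
k = -8 (k = (14 - 6)*(-1) = 8*(-1) = -8)
s(K, f) = -17 + K + f (s(K, f) = -9 + ((K + f) - 8) = -9 + (-8 + K + f) = -17 + K + f)
s(85, 22) - 1*46170 = (-17 + 85 + 22) - 1*46170 = 90 - 46170 = -46080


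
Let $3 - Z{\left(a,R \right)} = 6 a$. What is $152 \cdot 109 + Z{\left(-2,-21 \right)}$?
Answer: $16583$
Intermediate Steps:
$Z{\left(a,R \right)} = 3 - 6 a$
$152 \cdot 109 + Z{\left(-2,-21 \right)} = 152 \cdot 109 + \left(3 - -12\right) = 16568 + \left(3 + 12\right) = 16568 + 15 = 16583$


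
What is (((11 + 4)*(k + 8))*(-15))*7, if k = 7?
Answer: -23625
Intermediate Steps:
(((11 + 4)*(k + 8))*(-15))*7 = (((11 + 4)*(7 + 8))*(-15))*7 = ((15*15)*(-15))*7 = (225*(-15))*7 = -3375*7 = -23625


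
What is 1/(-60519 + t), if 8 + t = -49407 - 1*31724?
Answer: -1/141658 ≈ -7.0593e-6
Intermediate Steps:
t = -81139 (t = -8 + (-49407 - 1*31724) = -8 + (-49407 - 31724) = -8 - 81131 = -81139)
1/(-60519 + t) = 1/(-60519 - 81139) = 1/(-141658) = -1/141658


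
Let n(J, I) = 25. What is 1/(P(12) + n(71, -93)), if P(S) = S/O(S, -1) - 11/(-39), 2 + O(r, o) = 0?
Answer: 39/752 ≈ 0.051862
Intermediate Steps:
O(r, o) = -2 (O(r, o) = -2 + 0 = -2)
P(S) = 11/39 - S/2 (P(S) = S/(-2) - 11/(-39) = S*(-1/2) - 11*(-1/39) = -S/2 + 11/39 = 11/39 - S/2)
1/(P(12) + n(71, -93)) = 1/((11/39 - 1/2*12) + 25) = 1/((11/39 - 6) + 25) = 1/(-223/39 + 25) = 1/(752/39) = 39/752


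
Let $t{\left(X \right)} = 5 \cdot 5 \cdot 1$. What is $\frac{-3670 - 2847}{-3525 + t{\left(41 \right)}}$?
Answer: $\frac{931}{500} \approx 1.862$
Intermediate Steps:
$t{\left(X \right)} = 25$ ($t{\left(X \right)} = 5 \cdot 5 = 25$)
$\frac{-3670 - 2847}{-3525 + t{\left(41 \right)}} = \frac{-3670 - 2847}{-3525 + 25} = - \frac{6517}{-3500} = \left(-6517\right) \left(- \frac{1}{3500}\right) = \frac{931}{500}$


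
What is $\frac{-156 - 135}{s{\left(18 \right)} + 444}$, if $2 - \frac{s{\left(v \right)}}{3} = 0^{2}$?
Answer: $- \frac{97}{150} \approx -0.64667$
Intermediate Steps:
$s{\left(v \right)} = 6$ ($s{\left(v \right)} = 6 - 3 \cdot 0^{2} = 6 - 0 = 6 + 0 = 6$)
$\frac{-156 - 135}{s{\left(18 \right)} + 444} = \frac{-156 - 135}{6 + 444} = - \frac{291}{450} = \left(-291\right) \frac{1}{450} = - \frac{97}{150}$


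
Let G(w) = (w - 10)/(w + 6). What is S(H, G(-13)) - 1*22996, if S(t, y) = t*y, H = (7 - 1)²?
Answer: -160144/7 ≈ -22878.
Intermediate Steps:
H = 36 (H = 6² = 36)
G(w) = (-10 + w)/(6 + w)
S(H, G(-13)) - 1*22996 = 36*((-10 - 13)/(6 - 13)) - 1*22996 = 36*(-23/(-7)) - 22996 = 36*(-⅐*(-23)) - 22996 = 36*(23/7) - 22996 = 828/7 - 22996 = -160144/7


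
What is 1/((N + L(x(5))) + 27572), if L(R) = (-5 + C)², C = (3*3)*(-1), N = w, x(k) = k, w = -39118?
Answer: -1/11350 ≈ -8.8106e-5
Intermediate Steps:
N = -39118
C = -9 (C = 9*(-1) = -9)
L(R) = 196 (L(R) = (-5 - 9)² = (-14)² = 196)
1/((N + L(x(5))) + 27572) = 1/((-39118 + 196) + 27572) = 1/(-38922 + 27572) = 1/(-11350) = -1/11350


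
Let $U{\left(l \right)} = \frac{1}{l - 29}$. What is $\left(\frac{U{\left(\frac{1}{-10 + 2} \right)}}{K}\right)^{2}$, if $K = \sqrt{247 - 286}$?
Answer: $- \frac{64}{2117271} \approx -3.0228 \cdot 10^{-5}$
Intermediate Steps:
$U{\left(l \right)} = \frac{1}{-29 + l}$
$K = i \sqrt{39}$ ($K = \sqrt{-39} = i \sqrt{39} \approx 6.245 i$)
$\left(\frac{U{\left(\frac{1}{-10 + 2} \right)}}{K}\right)^{2} = \left(\frac{1}{\left(-29 + \frac{1}{-10 + 2}\right) i \sqrt{39}}\right)^{2} = \left(\frac{\left(- \frac{1}{39}\right) i \sqrt{39}}{-29 + \frac{1}{-8}}\right)^{2} = \left(\frac{\left(- \frac{1}{39}\right) i \sqrt{39}}{-29 - \frac{1}{8}}\right)^{2} = \left(\frac{\left(- \frac{1}{39}\right) i \sqrt{39}}{- \frac{233}{8}}\right)^{2} = \left(- \frac{8 \left(- \frac{i \sqrt{39}}{39}\right)}{233}\right)^{2} = \left(\frac{8 i \sqrt{39}}{9087}\right)^{2} = - \frac{64}{2117271}$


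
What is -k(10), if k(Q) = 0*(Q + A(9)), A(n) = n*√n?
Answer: 0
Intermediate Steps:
A(n) = n^(3/2)
k(Q) = 0 (k(Q) = 0*(Q + 9^(3/2)) = 0*(Q + 27) = 0*(27 + Q) = 0)
-k(10) = -1*0 = 0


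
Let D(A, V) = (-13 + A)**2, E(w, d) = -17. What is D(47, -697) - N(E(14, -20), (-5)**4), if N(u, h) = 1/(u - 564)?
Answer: 671637/581 ≈ 1156.0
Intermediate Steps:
N(u, h) = 1/(-564 + u)
D(47, -697) - N(E(14, -20), (-5)**4) = (-13 + 47)**2 - 1/(-564 - 17) = 34**2 - 1/(-581) = 1156 - 1*(-1/581) = 1156 + 1/581 = 671637/581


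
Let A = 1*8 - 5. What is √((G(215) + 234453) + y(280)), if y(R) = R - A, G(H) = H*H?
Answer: √280955 ≈ 530.05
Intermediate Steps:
A = 3 (A = 8 - 5 = 3)
G(H) = H²
y(R) = -3 + R (y(R) = R - 1*3 = R - 3 = -3 + R)
√((G(215) + 234453) + y(280)) = √((215² + 234453) + (-3 + 280)) = √((46225 + 234453) + 277) = √(280678 + 277) = √280955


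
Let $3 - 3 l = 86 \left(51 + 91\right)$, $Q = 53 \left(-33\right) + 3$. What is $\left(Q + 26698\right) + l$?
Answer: $\frac{62647}{3} \approx 20882.0$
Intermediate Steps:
$Q = -1746$ ($Q = -1749 + 3 = -1746$)
$l = - \frac{12209}{3}$ ($l = 1 - \frac{86 \left(51 + 91\right)}{3} = 1 - \frac{86 \cdot 142}{3} = 1 - \frac{12212}{3} = - \frac{12209}{3} \approx -4069.7$)
$\left(Q + 26698\right) + l = \left(-1746 + 26698\right) - \frac{12209}{3} = 24952 - \frac{12209}{3} = \frac{62647}{3}$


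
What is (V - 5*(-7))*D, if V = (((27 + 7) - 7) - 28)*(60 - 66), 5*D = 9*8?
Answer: 2952/5 ≈ 590.40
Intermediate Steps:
D = 72/5 (D = (9*8)/5 = (⅕)*72 = 72/5 ≈ 14.400)
V = 6 (V = ((34 - 7) - 28)*(-6) = (27 - 28)*(-6) = -1*(-6) = 6)
(V - 5*(-7))*D = (6 - 5*(-7))*(72/5) = (6 + 35)*(72/5) = 41*(72/5) = 2952/5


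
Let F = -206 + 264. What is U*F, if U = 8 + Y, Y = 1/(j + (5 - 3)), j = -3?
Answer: 406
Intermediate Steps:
Y = -1 (Y = 1/(-3 + (5 - 3)) = 1/(-3 + 2) = 1/(-1) = -1)
F = 58
U = 7 (U = 8 - 1 = 7)
U*F = 7*58 = 406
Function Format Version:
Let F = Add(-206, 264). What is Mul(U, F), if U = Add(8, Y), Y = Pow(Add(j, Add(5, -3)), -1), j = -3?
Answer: 406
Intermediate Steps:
Y = -1 (Y = Pow(Add(-3, Add(5, -3)), -1) = Pow(Add(-3, 2), -1) = Pow(-1, -1) = -1)
F = 58
U = 7 (U = Add(8, -1) = 7)
Mul(U, F) = Mul(7, 58) = 406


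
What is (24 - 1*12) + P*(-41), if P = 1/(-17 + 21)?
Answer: 7/4 ≈ 1.7500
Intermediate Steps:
P = ¼ (P = 1/4 = ¼ ≈ 0.25000)
(24 - 1*12) + P*(-41) = (24 - 1*12) + (¼)*(-41) = (24 - 12) - 41/4 = 12 - 41/4 = 7/4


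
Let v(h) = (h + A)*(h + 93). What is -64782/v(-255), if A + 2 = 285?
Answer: 3599/252 ≈ 14.282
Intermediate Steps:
A = 283 (A = -2 + 285 = 283)
v(h) = (93 + h)*(283 + h) (v(h) = (h + 283)*(h + 93) = (283 + h)*(93 + h) = (93 + h)*(283 + h))
-64782/v(-255) = -64782/(26319 + (-255)² + 376*(-255)) = -64782/(26319 + 65025 - 95880) = -64782/(-4536) = -64782*(-1/4536) = 3599/252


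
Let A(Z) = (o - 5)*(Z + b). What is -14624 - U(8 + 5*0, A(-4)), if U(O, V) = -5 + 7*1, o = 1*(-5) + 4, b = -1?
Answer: -14626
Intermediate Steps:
o = -1 (o = -5 + 4 = -1)
A(Z) = 6 - 6*Z (A(Z) = (-1 - 5)*(Z - 1) = -6*(-1 + Z) = 6 - 6*Z)
U(O, V) = 2 (U(O, V) = -5 + 7 = 2)
-14624 - U(8 + 5*0, A(-4)) = -14624 - 1*2 = -14624 - 2 = -14626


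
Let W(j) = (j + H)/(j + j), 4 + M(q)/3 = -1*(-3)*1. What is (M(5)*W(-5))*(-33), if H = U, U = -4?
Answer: 891/10 ≈ 89.100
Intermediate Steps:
H = -4
M(q) = -3 (M(q) = -12 + 3*(-1*(-3)*1) = -12 + 3*(3*1) = -12 + 3*3 = -12 + 9 = -3)
W(j) = (-4 + j)/(2*j) (W(j) = (j - 4)/(j + j) = (-4 + j)/((2*j)) = (-4 + j)*(1/(2*j)) = (-4 + j)/(2*j))
(M(5)*W(-5))*(-33) = -3*(-4 - 5)/(2*(-5))*(-33) = -3*(-1)*(-9)/(2*5)*(-33) = -3*9/10*(-33) = -27/10*(-33) = 891/10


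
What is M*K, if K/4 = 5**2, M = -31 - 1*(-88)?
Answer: 5700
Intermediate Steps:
M = 57 (M = -31 + 88 = 57)
K = 100 (K = 4*5**2 = 4*25 = 100)
M*K = 57*100 = 5700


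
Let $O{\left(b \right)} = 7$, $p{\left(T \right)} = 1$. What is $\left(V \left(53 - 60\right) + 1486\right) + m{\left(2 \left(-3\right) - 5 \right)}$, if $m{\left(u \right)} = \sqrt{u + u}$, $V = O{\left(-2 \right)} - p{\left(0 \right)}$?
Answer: $1444 + i \sqrt{22} \approx 1444.0 + 4.6904 i$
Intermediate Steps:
$V = 6$ ($V = 7 - 1 = 6$)
$m{\left(u \right)} = \sqrt{2} \sqrt{u}$ ($m{\left(u \right)} = \sqrt{2 u} = \sqrt{2} \sqrt{u}$)
$\left(V \left(53 - 60\right) + 1486\right) + m{\left(2 \left(-3\right) - 5 \right)} = \left(6 \left(53 - 60\right) + 1486\right) + \sqrt{2} \sqrt{2 \left(-3\right) - 5} = \left(6 \left(-7\right) + 1486\right) + \sqrt{2} \sqrt{-6 - 5} = \left(-42 + 1486\right) + \sqrt{2} \sqrt{-11} = 1444 + \sqrt{2} i \sqrt{11} = 1444 + i \sqrt{22}$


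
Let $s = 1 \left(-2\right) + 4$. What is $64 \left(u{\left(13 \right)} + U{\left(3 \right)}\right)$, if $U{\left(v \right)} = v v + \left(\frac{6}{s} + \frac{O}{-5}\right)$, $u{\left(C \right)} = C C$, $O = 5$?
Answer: $11520$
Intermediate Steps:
$u{\left(C \right)} = C^{2}$
$s = 2$ ($s = -2 + 4 = 2$)
$U{\left(v \right)} = 2 + v^{2}$ ($U{\left(v \right)} = v v + \left(\frac{6}{2} + \frac{5}{-5}\right) = v^{2} + \left(6 \cdot \frac{1}{2} + 5 \left(- \frac{1}{5}\right)\right) = v^{2} + \left(3 - 1\right) = v^{2} + 2 = 2 + v^{2}$)
$64 \left(u{\left(13 \right)} + U{\left(3 \right)}\right) = 64 \left(13^{2} + \left(2 + 3^{2}\right)\right) = 64 \left(169 + \left(2 + 9\right)\right) = 64 \left(169 + 11\right) = 64 \cdot 180 = 11520$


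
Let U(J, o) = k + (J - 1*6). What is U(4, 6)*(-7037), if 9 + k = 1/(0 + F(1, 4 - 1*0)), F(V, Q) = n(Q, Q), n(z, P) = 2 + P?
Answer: 457405/6 ≈ 76234.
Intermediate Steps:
F(V, Q) = 2 + Q
k = -53/6 (k = -9 + 1/(0 + (2 + (4 - 1*0))) = -9 + 1/(0 + (2 + (4 + 0))) = -9 + 1/(0 + (2 + 4)) = -9 + 1/(0 + 6) = -9 + 1/6 = -9 + ⅙ = -53/6 ≈ -8.8333)
U(J, o) = -89/6 + J (U(J, o) = -53/6 + (J - 1*6) = -53/6 + (J - 6) = -53/6 + (-6 + J) = -89/6 + J)
U(4, 6)*(-7037) = (-89/6 + 4)*(-7037) = -65/6*(-7037) = 457405/6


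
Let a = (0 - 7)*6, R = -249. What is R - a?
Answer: -207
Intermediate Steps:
a = -42 (a = -7*6 = -42)
R - a = -249 - 1*(-42) = -249 + 42 = -207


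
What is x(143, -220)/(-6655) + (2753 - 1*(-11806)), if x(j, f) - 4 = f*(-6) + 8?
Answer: 96888813/6655 ≈ 14559.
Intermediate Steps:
x(j, f) = 12 - 6*f (x(j, f) = 4 + (f*(-6) + 8) = 4 + (-6*f + 8) = 4 + (8 - 6*f) = 12 - 6*f)
x(143, -220)/(-6655) + (2753 - 1*(-11806)) = (12 - 6*(-220))/(-6655) + (2753 - 1*(-11806)) = (12 + 1320)*(-1/6655) + (2753 + 11806) = 1332*(-1/6655) + 14559 = -1332/6655 + 14559 = 96888813/6655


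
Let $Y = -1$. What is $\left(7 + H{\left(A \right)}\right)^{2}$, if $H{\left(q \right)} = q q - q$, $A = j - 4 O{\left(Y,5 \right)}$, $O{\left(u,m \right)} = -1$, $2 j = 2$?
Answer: $729$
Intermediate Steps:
$j = 1$ ($j = \frac{1}{2} \cdot 2 = 1$)
$A = 5$ ($A = 1 - -4 = 1 + 4 = 5$)
$H{\left(q \right)} = q^{2} - q$
$\left(7 + H{\left(A \right)}\right)^{2} = \left(7 + 5 \left(-1 + 5\right)\right)^{2} = \left(7 + 5 \cdot 4\right)^{2} = \left(7 + 20\right)^{2} = 27^{2} = 729$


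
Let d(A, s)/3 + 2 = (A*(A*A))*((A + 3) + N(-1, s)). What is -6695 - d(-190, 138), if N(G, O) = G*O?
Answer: -6687531689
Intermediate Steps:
d(A, s) = -6 + 3*A³*(3 + A - s) (d(A, s) = -6 + 3*((A*(A*A))*((A + 3) - s)) = -6 + 3*((A*A²)*((3 + A) - s)) = -6 + 3*(A³*(3 + A - s)) = -6 + 3*A³*(3 + A - s))
-6695 - d(-190, 138) = -6695 - (-6 + 3*(-190)⁴ + 9*(-190)³ - 3*138*(-190)³) = -6695 - (-6 + 3*1303210000 + 9*(-6859000) - 3*138*(-6859000)) = -6695 - (-6 + 3909630000 - 61731000 + 2839626000) = -6695 - 1*6687524994 = -6695 - 6687524994 = -6687531689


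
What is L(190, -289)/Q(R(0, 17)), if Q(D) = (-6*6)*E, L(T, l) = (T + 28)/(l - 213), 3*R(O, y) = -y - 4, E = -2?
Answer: -109/18072 ≈ -0.0060314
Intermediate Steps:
R(O, y) = -4/3 - y/3 (R(O, y) = (-y - 4)/3 = (-4 - y)/3 = -4/3 - y/3)
L(T, l) = (28 + T)/(-213 + l)
Q(D) = 72 (Q(D) = -6*6*(-2) = -36*(-2) = 72)
L(190, -289)/Q(R(0, 17)) = ((28 + 190)/(-213 - 289))/72 = (218/(-502))*(1/72) = -1/502*218*(1/72) = -109/251*1/72 = -109/18072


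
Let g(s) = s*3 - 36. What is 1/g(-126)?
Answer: -1/414 ≈ -0.0024155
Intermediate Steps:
g(s) = -36 + 3*s (g(s) = 3*s - 36 = -36 + 3*s)
1/g(-126) = 1/(-36 + 3*(-126)) = 1/(-36 - 378) = 1/(-414) = -1/414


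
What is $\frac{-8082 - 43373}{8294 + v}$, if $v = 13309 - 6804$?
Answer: $- \frac{51455}{14799} \approx -3.4769$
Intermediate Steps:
$v = 6505$
$\frac{-8082 - 43373}{8294 + v} = \frac{-8082 - 43373}{8294 + 6505} = - \frac{51455}{14799}$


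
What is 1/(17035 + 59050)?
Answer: 1/76085 ≈ 1.3143e-5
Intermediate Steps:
1/(17035 + 59050) = 1/76085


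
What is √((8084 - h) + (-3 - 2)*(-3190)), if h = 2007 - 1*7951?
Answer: √29978 ≈ 173.14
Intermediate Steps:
h = -5944 (h = 2007 - 7951 = -5944)
√((8084 - h) + (-3 - 2)*(-3190)) = √((8084 - 1*(-5944)) + (-3 - 2)*(-3190)) = √((8084 + 5944) - 5*(-3190)) = √(14028 + 15950) = √29978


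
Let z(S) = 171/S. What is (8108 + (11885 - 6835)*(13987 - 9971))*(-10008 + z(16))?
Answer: -811338214239/4 ≈ -2.0283e+11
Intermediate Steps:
(8108 + (11885 - 6835)*(13987 - 9971))*(-10008 + z(16)) = (8108 + (11885 - 6835)*(13987 - 9971))*(-10008 + 171/16) = (8108 + 5050*4016)*(-10008 + 171*(1/16)) = (8108 + 20280800)*(-10008 + 171/16) = 20288908*(-159957/16) = -811338214239/4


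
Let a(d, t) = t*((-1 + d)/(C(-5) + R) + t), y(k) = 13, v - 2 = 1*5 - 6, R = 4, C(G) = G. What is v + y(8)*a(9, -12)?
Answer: 3121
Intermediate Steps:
v = 1 (v = 2 + (1*5 - 6) = 2 + (5 - 6) = 2 - 1 = 1)
a(d, t) = t*(1 + t - d) (a(d, t) = t*((-1 + d)/(-5 + 4) + t) = t*((-1 + d)/(-1) + t) = t*((-1 + d)*(-1) + t) = t*((1 - d) + t) = t*(1 + t - d))
v + y(8)*a(9, -12) = 1 + 13*(-12*(1 - 12 - 1*9)) = 1 + 13*(-12*(1 - 12 - 9)) = 1 + 13*(-12*(-20)) = 1 + 13*240 = 1 + 3120 = 3121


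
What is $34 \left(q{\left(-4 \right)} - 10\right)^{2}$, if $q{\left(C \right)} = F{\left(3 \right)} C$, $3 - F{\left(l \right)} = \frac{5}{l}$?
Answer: $\frac{71944}{9} \approx 7993.8$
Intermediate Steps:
$F{\left(l \right)} = 3 - \frac{5}{l}$
$q{\left(C \right)} = \frac{4 C}{3}$ ($q{\left(C \right)} = \left(3 - \frac{5}{3}\right) C = \frac{4 C}{3}$)
$34 \left(q{\left(-4 \right)} - 10\right)^{2} = 34 \left(\frac{4}{3} \left(-4\right) - 10\right)^{2} = 34 \left(- \frac{16}{3} - 10\right)^{2} = 34 \left(- \frac{46}{3}\right)^{2} = 34 \cdot \frac{2116}{9} = \frac{71944}{9}$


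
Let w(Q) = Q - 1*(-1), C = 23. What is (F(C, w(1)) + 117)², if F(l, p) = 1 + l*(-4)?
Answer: 676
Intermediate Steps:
w(Q) = 1 + Q (w(Q) = Q + 1 = 1 + Q)
F(l, p) = 1 - 4*l
(F(C, w(1)) + 117)² = ((1 - 4*23) + 117)² = ((1 - 92) + 117)² = (-91 + 117)² = 26² = 676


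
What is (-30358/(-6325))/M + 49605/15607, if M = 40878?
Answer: 6413006362028/2017621066725 ≈ 3.1785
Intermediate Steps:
(-30358/(-6325))/M + 49605/15607 = -30358/(-6325)/40878 + 49605/15607 = -30358*(-1/6325)*(1/40878) + 49605*(1/15607) = (30358/6325)*(1/40878) + 49605/15607 = 15179/129276675 + 49605/15607 = 6413006362028/2017621066725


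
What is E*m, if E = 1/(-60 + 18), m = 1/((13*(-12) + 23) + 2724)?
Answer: -1/108822 ≈ -9.1893e-6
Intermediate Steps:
m = 1/2591 (m = 1/((-156 + 23) + 2724) = 1/(-133 + 2724) = 1/2591 ≈ 0.00038595)
E = -1/42 (E = 1/(-42) = -1/42 ≈ -0.023810)
E*m = -1/42*1/2591 = -1/108822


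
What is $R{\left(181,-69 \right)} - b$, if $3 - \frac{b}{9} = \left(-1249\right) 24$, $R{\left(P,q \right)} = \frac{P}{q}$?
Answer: $- \frac{18617140}{69} \approx -2.6981 \cdot 10^{5}$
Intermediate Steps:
$b = 269811$ ($b = 27 - 9 \left(\left(-1249\right) 24\right) = 27 - -269784 = 27 + 269784 = 269811$)
$R{\left(181,-69 \right)} - b = \frac{181}{-69} - 269811 = 181 \left(- \frac{1}{69}\right) - 269811 = - \frac{181}{69} - 269811 = - \frac{18617140}{69}$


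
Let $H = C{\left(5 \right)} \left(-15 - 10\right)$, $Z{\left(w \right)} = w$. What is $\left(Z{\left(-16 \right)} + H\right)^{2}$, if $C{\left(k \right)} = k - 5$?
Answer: $256$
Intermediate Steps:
$C{\left(k \right)} = -5 + k$
$H = 0$ ($H = \left(-5 + 5\right) \left(-15 - 10\right) = 0 \left(-25\right) = 0$)
$\left(Z{\left(-16 \right)} + H\right)^{2} = \left(-16 + 0\right)^{2} = \left(-16\right)^{2} = 256$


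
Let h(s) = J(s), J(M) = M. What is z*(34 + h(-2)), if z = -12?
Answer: -384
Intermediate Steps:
h(s) = s
z*(34 + h(-2)) = -12*(34 - 2) = -12*32 = -384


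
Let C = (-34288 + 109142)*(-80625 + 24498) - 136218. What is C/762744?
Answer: -350122223/63562 ≈ -5508.4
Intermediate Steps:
C = -4201466676 (C = 74854*(-56127) - 136218 = -4201330458 - 136218 = -4201466676)
C/762744 = -4201466676/762744 = -4201466676*1/762744 = -350122223/63562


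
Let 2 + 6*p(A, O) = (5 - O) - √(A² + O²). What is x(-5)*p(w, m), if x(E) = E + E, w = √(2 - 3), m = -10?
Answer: -65/3 + 5*√11 ≈ -5.0835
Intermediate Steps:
w = I (w = √(-1) = I ≈ 1.0*I)
x(E) = 2*E
p(A, O) = ½ - O/6 - √(A² + O²)/6 (p(A, O) = -⅓ + ((5 - O) - √(A² + O²))/6 = -⅓ + (5 - O - √(A² + O²))/6 = -⅓ + (⅚ - O/6 - √(A² + O²)/6) = ½ - O/6 - √(A² + O²)/6)
x(-5)*p(w, m) = (2*(-5))*(½ - ⅙*(-10) - √(I² + (-10)²)/6) = -10*(½ + 5/3 - √(-1 + 100)/6) = -10*(½ + 5/3 - √11/2) = -10*(13/6 - √11/2) = -65/3 + 5*√11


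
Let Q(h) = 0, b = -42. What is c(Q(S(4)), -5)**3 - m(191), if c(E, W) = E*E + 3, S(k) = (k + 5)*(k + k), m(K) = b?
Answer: 69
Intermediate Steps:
m(K) = -42
S(k) = 2*k*(5 + k) (S(k) = (5 + k)*(2*k) = 2*k*(5 + k))
c(E, W) = 3 + E**2 (c(E, W) = E**2 + 3 = 3 + E**2)
c(Q(S(4)), -5)**3 - m(191) = (3 + 0**2)**3 - 1*(-42) = (3 + 0)**3 + 42 = 3**3 + 42 = 27 + 42 = 69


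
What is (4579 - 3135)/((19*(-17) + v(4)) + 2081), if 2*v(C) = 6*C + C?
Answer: 361/443 ≈ 0.81490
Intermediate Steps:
v(C) = 7*C/2 (v(C) = (6*C + C)/2 = (7*C)/2 = 7*C/2)
(4579 - 3135)/((19*(-17) + v(4)) + 2081) = (4579 - 3135)/((19*(-17) + (7/2)*4) + 2081) = 1444/((-323 + 14) + 2081) = 1444/(-309 + 2081) = 1444/1772 = 1444*(1/1772) = 361/443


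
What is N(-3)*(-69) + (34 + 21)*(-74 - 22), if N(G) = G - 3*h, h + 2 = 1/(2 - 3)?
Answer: -5694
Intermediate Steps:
h = -3 (h = -2 + 1/(2 - 3) = -2 + 1/(-1) = -2 - 1 = -3)
N(G) = 9 + G (N(G) = G - 3*(-3) = G + 9 = 9 + G)
N(-3)*(-69) + (34 + 21)*(-74 - 22) = (9 - 3)*(-69) + (34 + 21)*(-74 - 22) = 6*(-69) + 55*(-96) = -414 - 5280 = -5694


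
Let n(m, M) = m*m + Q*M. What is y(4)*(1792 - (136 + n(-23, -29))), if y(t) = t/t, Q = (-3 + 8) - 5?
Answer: 1127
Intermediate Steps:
Q = 0 (Q = 5 - 5 = 0)
n(m, M) = m**2 (n(m, M) = m*m + 0*M = m**2 + 0 = m**2)
y(t) = 1
y(4)*(1792 - (136 + n(-23, -29))) = 1*(1792 - (136 + (-23)**2)) = 1*(1792 - (136 + 529)) = 1*(1792 - 1*665) = 1*(1792 - 665) = 1*1127 = 1127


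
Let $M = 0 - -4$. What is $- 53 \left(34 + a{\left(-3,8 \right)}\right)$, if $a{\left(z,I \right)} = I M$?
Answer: $-3498$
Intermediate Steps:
$M = 4$ ($M = 0 + 4 = 4$)
$a{\left(z,I \right)} = 4 I$ ($a{\left(z,I \right)} = I 4 = 4 I$)
$- 53 \left(34 + a{\left(-3,8 \right)}\right) = - 53 \left(34 + 4 \cdot 8\right) = - 53 \left(34 + 32\right) = \left(-53\right) 66 = -3498$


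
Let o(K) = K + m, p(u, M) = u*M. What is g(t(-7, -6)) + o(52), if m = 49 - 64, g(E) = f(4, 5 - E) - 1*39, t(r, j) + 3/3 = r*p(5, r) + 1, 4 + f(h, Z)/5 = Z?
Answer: -1222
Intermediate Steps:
p(u, M) = M*u
f(h, Z) = -20 + 5*Z
t(r, j) = 5*r² (t(r, j) = -1 + (r*(r*5) + 1) = -1 + (r*(5*r) + 1) = -1 + (5*r² + 1) = -1 + (1 + 5*r²) = 5*r²)
g(E) = -34 - 5*E (g(E) = (-20 + 5*(5 - E)) - 1*39 = (-20 + (25 - 5*E)) - 39 = (5 - 5*E) - 39 = -34 - 5*E)
m = -15
o(K) = -15 + K (o(K) = K - 15 = -15 + K)
g(t(-7, -6)) + o(52) = (-34 - 25*(-7)²) + (-15 + 52) = (-34 - 25*49) + 37 = (-34 - 5*245) + 37 = (-34 - 1225) + 37 = -1259 + 37 = -1222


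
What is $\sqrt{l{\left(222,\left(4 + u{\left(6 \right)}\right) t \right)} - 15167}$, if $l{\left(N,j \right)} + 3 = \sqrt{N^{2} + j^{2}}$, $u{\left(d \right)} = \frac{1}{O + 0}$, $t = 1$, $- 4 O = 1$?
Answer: $2 i \sqrt{3737} \approx 122.26 i$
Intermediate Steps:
$O = - \frac{1}{4}$ ($O = \left(- \frac{1}{4}\right) 1 = - \frac{1}{4} \approx -0.25$)
$u{\left(d \right)} = -4$ ($u{\left(d \right)} = \frac{1}{- \frac{1}{4} + 0} = \frac{1}{- \frac{1}{4}} = -4$)
$l{\left(N,j \right)} = -3 + \sqrt{N^{2} + j^{2}}$
$\sqrt{l{\left(222,\left(4 + u{\left(6 \right)}\right) t \right)} - 15167} = \sqrt{\left(-3 + \sqrt{222^{2} + \left(\left(4 - 4\right) 1\right)^{2}}\right) - 15167} = \sqrt{\left(-3 + \sqrt{49284 + \left(0 \cdot 1\right)^{2}}\right) - 15167} = \sqrt{\left(-3 + \sqrt{49284 + 0^{2}}\right) - 15167} = \sqrt{\left(-3 + \sqrt{49284 + 0}\right) - 15167} = \sqrt{\left(-3 + \sqrt{49284}\right) - 15167} = \sqrt{\left(-3 + 222\right) - 15167} = \sqrt{219 - 15167} = \sqrt{-14948} = 2 i \sqrt{3737}$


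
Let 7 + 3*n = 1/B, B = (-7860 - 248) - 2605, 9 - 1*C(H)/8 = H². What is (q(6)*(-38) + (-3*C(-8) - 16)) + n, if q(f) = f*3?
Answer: 19851188/32139 ≈ 617.67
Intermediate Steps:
C(H) = 72 - 8*H²
q(f) = 3*f
B = -10713 (B = -8108 - 2605 = -10713)
n = -74992/32139 (n = -7/3 + (⅓)/(-10713) = -7/3 + (⅓)*(-1/10713) = -7/3 - 1/32139 = -74992/32139 ≈ -2.3334)
(q(6)*(-38) + (-3*C(-8) - 16)) + n = ((3*6)*(-38) + (-3*(72 - 8*(-8)²) - 16)) - 74992/32139 = (18*(-38) + (-3*(72 - 8*64) - 16)) - 74992/32139 = (-684 + (-3*(72 - 512) - 16)) - 74992/32139 = (-684 + (-3*(-440) - 16)) - 74992/32139 = (-684 + (1320 - 16)) - 74992/32139 = (-684 + 1304) - 74992/32139 = 620 - 74992/32139 = 19851188/32139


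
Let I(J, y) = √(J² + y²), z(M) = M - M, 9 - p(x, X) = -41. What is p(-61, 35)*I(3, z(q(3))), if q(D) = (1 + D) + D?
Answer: 150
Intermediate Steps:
p(x, X) = 50 (p(x, X) = 9 - 1*(-41) = 9 + 41 = 50)
q(D) = 1 + 2*D
z(M) = 0
p(-61, 35)*I(3, z(q(3))) = 50*√(3² + 0²) = 50*√(9 + 0) = 50*√9 = 50*3 = 150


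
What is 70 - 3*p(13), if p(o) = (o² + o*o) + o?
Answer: -983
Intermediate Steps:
p(o) = o + 2*o² (p(o) = (o² + o²) + o = 2*o² + o = o + 2*o²)
70 - 3*p(13) = 70 - 39*(1 + 2*13) = 70 - 39*(1 + 26) = 70 - 39*27 = 70 - 3*351 = 70 - 1053 = -983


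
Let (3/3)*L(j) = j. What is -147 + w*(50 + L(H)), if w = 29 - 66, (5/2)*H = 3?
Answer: -10207/5 ≈ -2041.4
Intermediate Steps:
H = 6/5 (H = (2/5)*3 = 6/5 ≈ 1.2000)
L(j) = j
w = -37
-147 + w*(50 + L(H)) = -147 - 37*(50 + 6/5) = -147 - 37*256/5 = -147 - 9472/5 = -10207/5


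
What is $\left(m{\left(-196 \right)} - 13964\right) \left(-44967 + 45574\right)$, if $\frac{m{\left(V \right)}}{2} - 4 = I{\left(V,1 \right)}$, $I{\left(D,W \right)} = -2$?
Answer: $-8473720$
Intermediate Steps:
$m{\left(V \right)} = 4$ ($m{\left(V \right)} = 8 + 2 \left(-2\right) = 8 - 4 = 4$)
$\left(m{\left(-196 \right)} - 13964\right) \left(-44967 + 45574\right) = \left(4 - 13964\right) \left(-44967 + 45574\right) = \left(-13960\right) 607 = -8473720$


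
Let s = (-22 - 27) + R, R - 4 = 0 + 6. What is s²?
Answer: 1521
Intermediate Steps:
R = 10 (R = 4 + (0 + 6) = 4 + 6 = 10)
s = -39 (s = (-22 - 27) + 10 = -49 + 10 = -39)
s² = (-39)² = 1521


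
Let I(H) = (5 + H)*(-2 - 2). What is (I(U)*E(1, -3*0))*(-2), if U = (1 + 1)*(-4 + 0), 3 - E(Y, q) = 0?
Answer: -72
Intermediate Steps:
E(Y, q) = 3 (E(Y, q) = 3 - 1*0 = 3 + 0 = 3)
U = -8 (U = 2*(-4) = -8)
I(H) = -20 - 4*H (I(H) = (5 + H)*(-4) = -20 - 4*H)
(I(U)*E(1, -3*0))*(-2) = ((-20 - 4*(-8))*3)*(-2) = ((-20 + 32)*3)*(-2) = (12*3)*(-2) = 36*(-2) = -72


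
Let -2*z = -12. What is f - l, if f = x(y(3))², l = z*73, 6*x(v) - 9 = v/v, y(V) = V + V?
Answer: -3917/9 ≈ -435.22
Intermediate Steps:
z = 6 (z = -½*(-12) = 6)
y(V) = 2*V
x(v) = 5/3 (x(v) = 3/2 + (v/v)/6 = 3/2 + (⅙)*1 = 3/2 + ⅙ = 5/3)
l = 438 (l = 6*73 = 438)
f = 25/9 (f = (5/3)² = 25/9 ≈ 2.7778)
f - l = 25/9 - 1*438 = 25/9 - 438 = -3917/9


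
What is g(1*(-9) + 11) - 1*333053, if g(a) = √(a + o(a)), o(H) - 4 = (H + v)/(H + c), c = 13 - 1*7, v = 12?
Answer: -333053 + √31/2 ≈ -3.3305e+5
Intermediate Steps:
c = 6 (c = 13 - 7 = 6)
o(H) = 4 + (12 + H)/(6 + H) (o(H) = 4 + (H + 12)/(H + 6) = 4 + (12 + H)/(6 + H))
g(a) = √(a + (36 + 5*a)/(6 + a))
g(1*(-9) + 11) - 1*333053 = √((36 + (1*(-9) + 11)² + 11*(1*(-9) + 11))/(6 + (1*(-9) + 11))) - 1*333053 = √((36 + (-9 + 11)² + 11*(-9 + 11))/(6 + (-9 + 11))) - 333053 = √((36 + 2² + 11*2)/(6 + 2)) - 333053 = √((36 + 4 + 22)/8) - 333053 = √((⅛)*62) - 333053 = √(31/4) - 333053 = √31/2 - 333053 = -333053 + √31/2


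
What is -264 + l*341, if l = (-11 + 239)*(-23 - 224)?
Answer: -19204020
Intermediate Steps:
l = -56316 (l = 228*(-247) = -56316)
-264 + l*341 = -264 - 56316*341 = -264 - 19203756 = -19204020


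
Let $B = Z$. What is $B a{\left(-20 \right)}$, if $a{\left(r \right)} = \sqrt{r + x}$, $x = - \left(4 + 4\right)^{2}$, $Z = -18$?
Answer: $- 36 i \sqrt{21} \approx - 164.97 i$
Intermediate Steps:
$B = -18$
$x = -64$ ($x = - 8^{2} = \left(-1\right) 64 = -64$)
$a{\left(r \right)} = \sqrt{-64 + r}$ ($a{\left(r \right)} = \sqrt{r - 64} = \sqrt{-64 + r}$)
$B a{\left(-20 \right)} = - 18 \sqrt{-64 - 20} = - 18 \sqrt{-84} = - 18 \cdot 2 i \sqrt{21} = - 36 i \sqrt{21}$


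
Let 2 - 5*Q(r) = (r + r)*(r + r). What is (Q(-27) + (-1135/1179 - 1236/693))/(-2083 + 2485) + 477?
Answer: 86774228693/182473830 ≈ 475.54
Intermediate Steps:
Q(r) = ⅖ - 4*r²/5 (Q(r) = ⅖ - (r + r)*(r + r)/5 = ⅖ - 2*r*2*r/5 = ⅖ - 4*r²/5)
(Q(-27) + (-1135/1179 - 1236/693))/(-2083 + 2485) + 477 = ((⅖ - ⅘*(-27)²) + (-1135/1179 - 1236/693))/(-2083 + 2485) + 477 = ((⅖ - ⅘*729) + (-1135*1/1179 - 1236*1/693))/402 + 477 = ((⅖ - 2916/5) + (-1135/1179 - 412/231))*(1/402) + 477 = (-2914/5 - 249311/90783)*(1/402) + 477 = -265788217/453915*1/402 + 477 = -265788217/182473830 + 477 = 86774228693/182473830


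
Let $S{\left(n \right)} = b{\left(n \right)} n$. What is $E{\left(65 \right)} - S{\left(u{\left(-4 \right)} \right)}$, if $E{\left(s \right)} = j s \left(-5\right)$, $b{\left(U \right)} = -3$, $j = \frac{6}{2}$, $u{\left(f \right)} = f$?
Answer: $-987$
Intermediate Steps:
$j = 3$ ($j = 6 \cdot \frac{1}{2} = 3$)
$E{\left(s \right)} = - 15 s$ ($E{\left(s \right)} = 3 s \left(-5\right) = - 15 s$)
$S{\left(n \right)} = - 3 n$
$E{\left(65 \right)} - S{\left(u{\left(-4 \right)} \right)} = \left(-15\right) 65 - \left(-3\right) \left(-4\right) = -975 - 12 = -987$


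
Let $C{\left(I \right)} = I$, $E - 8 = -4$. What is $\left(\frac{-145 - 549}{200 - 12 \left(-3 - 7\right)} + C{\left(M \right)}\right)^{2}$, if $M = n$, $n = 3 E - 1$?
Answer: $\frac{1996569}{25600} \approx 77.991$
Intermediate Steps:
$E = 4$ ($E = 8 - 4 = 4$)
$n = 11$ ($n = 3 \cdot 4 - 1 = 12 - 1 = 11$)
$M = 11$
$\left(\frac{-145 - 549}{200 - 12 \left(-3 - 7\right)} + C{\left(M \right)}\right)^{2} = \left(\frac{-145 - 549}{200 - 12 \left(-3 - 7\right)} + 11\right)^{2} = \left(- \frac{694}{200 - -120} + 11\right)^{2} = \left(- \frac{694}{200 + 120} + 11\right)^{2} = \left(- \frac{694}{320} + 11\right)^{2} = \left(\left(-694\right) \frac{1}{320} + 11\right)^{2} = \left(- \frac{347}{160} + 11\right)^{2} = \left(\frac{1413}{160}\right)^{2} = \frac{1996569}{25600}$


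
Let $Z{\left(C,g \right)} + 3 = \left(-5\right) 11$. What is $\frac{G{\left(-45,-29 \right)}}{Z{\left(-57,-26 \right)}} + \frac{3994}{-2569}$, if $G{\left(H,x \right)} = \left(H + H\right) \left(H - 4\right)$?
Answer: $- \frac{5780471}{74501} \approx -77.589$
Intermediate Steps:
$G{\left(H,x \right)} = 2 H \left(-4 + H\right)$
$Z{\left(C,g \right)} = -58$ ($Z{\left(C,g \right)} = -3 - 55 = -58$)
$\frac{G{\left(-45,-29 \right)}}{Z{\left(-57,-26 \right)}} + \frac{3994}{-2569} = \frac{2 \left(-45\right) \left(-4 - 45\right)}{-58} + \frac{3994}{-2569} = 2 \left(-45\right) \left(-49\right) \left(- \frac{1}{58}\right) + 3994 \left(- \frac{1}{2569}\right) = 4410 \left(- \frac{1}{58}\right) - \frac{3994}{2569} = - \frac{2205}{29} - \frac{3994}{2569} = - \frac{5780471}{74501}$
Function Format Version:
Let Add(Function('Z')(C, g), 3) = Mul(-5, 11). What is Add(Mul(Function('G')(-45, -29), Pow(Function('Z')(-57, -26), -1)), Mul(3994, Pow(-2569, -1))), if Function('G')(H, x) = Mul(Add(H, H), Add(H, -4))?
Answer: Rational(-5780471, 74501) ≈ -77.589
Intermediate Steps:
Function('G')(H, x) = Mul(2, H, Add(-4, H)) (Function('G')(H, x) = Mul(Mul(2, H), Add(-4, H)) = Mul(2, H, Add(-4, H)))
Function('Z')(C, g) = -58 (Function('Z')(C, g) = Add(-3, Mul(-5, 11)) = Add(-3, -55) = -58)
Add(Mul(Function('G')(-45, -29), Pow(Function('Z')(-57, -26), -1)), Mul(3994, Pow(-2569, -1))) = Add(Mul(Mul(2, -45, Add(-4, -45)), Pow(-58, -1)), Mul(3994, Pow(-2569, -1))) = Add(Mul(Mul(2, -45, -49), Rational(-1, 58)), Mul(3994, Rational(-1, 2569))) = Add(Mul(4410, Rational(-1, 58)), Rational(-3994, 2569)) = Add(Rational(-2205, 29), Rational(-3994, 2569)) = Rational(-5780471, 74501)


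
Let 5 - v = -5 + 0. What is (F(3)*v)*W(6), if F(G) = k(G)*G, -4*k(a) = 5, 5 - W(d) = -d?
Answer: -825/2 ≈ -412.50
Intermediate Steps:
W(d) = 5 + d (W(d) = 5 - (-1)*d = 5 + d)
v = 10 (v = 5 - (-5 + 0) = 5 - 1*(-5) = 5 + 5 = 10)
k(a) = -5/4 (k(a) = -¼*5 = -5/4)
F(G) = -5*G/4
(F(3)*v)*W(6) = (-5/4*3*10)*(5 + 6) = -15/4*10*11 = -75/2*11 = -825/2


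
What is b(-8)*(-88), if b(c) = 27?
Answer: -2376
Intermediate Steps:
b(-8)*(-88) = 27*(-88) = -2376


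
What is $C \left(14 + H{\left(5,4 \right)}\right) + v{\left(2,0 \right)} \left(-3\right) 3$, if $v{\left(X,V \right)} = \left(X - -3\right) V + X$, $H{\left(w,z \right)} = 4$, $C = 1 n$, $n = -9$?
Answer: $-180$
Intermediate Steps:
$C = -9$ ($C = 1 \left(-9\right) = -9$)
$v{\left(X,V \right)} = X + V \left(3 + X\right)$ ($v{\left(X,V \right)} = \left(X + 3\right) V + X = \left(3 + X\right) V + X = V \left(3 + X\right) + X = X + V \left(3 + X\right)$)
$C \left(14 + H{\left(5,4 \right)}\right) + v{\left(2,0 \right)} \left(-3\right) 3 = - 9 \left(14 + 4\right) + \left(2 + 3 \cdot 0 + 0 \cdot 2\right) \left(-3\right) 3 = \left(-9\right) 18 + \left(2 + 0 + 0\right) \left(-3\right) 3 = -162 + 2 \left(-3\right) 3 = -162 - 18 = -180$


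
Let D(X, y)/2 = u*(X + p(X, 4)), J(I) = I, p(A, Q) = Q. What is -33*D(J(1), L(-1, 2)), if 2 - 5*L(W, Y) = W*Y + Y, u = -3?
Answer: 990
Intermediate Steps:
L(W, Y) = 2/5 - Y/5 - W*Y/5 (L(W, Y) = 2/5 - (W*Y + Y)/5 = 2/5 - (Y + W*Y)/5 = 2/5 + (-Y/5 - W*Y/5) = 2/5 - Y/5 - W*Y/5)
D(X, y) = -24 - 6*X (D(X, y) = 2*(-3*(X + 4)) = 2*(-3*(4 + X)) = 2*(-12 - 3*X) = -24 - 6*X)
-33*D(J(1), L(-1, 2)) = -33*(-24 - 6*1) = -33*(-24 - 6) = -33*(-30) = 990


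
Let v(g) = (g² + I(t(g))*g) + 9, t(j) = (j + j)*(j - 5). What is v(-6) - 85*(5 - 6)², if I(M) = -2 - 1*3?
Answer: -10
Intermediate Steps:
t(j) = 2*j*(-5 + j) (t(j) = (2*j)*(-5 + j) = 2*j*(-5 + j))
I(M) = -5 (I(M) = -2 - 3 = -5)
v(g) = 9 + g² - 5*g (v(g) = (g² - 5*g) + 9 = 9 + g² - 5*g)
v(-6) - 85*(5 - 6)² = (9 + (-6)² - 5*(-6)) - 85*(5 - 6)² = (9 + 36 + 30) - 85*(-1)² = 75 - 85*1 = 75 - 85 = -10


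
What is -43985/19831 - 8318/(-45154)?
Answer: -910572216/447724487 ≈ -2.0338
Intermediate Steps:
-43985/19831 - 8318/(-45154) = -43985*1/19831 - 8318*(-1/45154) = -43985/19831 + 4159/22577 = -910572216/447724487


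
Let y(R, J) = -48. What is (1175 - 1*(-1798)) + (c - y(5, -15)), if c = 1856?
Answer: 4877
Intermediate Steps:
(1175 - 1*(-1798)) + (c - y(5, -15)) = (1175 - 1*(-1798)) + (1856 - 1*(-48)) = (1175 + 1798) + (1856 + 48) = 2973 + 1904 = 4877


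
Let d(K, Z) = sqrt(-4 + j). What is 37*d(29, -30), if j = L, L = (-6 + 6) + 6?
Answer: 37*sqrt(2) ≈ 52.326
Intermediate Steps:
L = 6 (L = 0 + 6 = 6)
j = 6
d(K, Z) = sqrt(2) (d(K, Z) = sqrt(-4 + 6) = sqrt(2))
37*d(29, -30) = 37*sqrt(2)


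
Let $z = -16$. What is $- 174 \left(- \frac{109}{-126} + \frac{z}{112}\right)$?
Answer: $- \frac{377}{3} \approx -125.67$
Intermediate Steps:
$- 174 \left(- \frac{109}{-126} + \frac{z}{112}\right) = - 174 \left(- \frac{109}{-126} - \frac{16}{112}\right) = - 174 \left(\left(-109\right) \left(- \frac{1}{126}\right) - \frac{1}{7}\right) = - 174 \left(\frac{109}{126} - \frac{1}{7}\right) = \left(-174\right) \frac{13}{18} = - \frac{377}{3}$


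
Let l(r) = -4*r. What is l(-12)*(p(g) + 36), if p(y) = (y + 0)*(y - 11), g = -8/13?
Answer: 350016/169 ≈ 2071.1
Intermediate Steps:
g = -8/13 (g = -8*1/13 = -8/13 ≈ -0.61539)
p(y) = y*(-11 + y)
l(-12)*(p(g) + 36) = (-4*(-12))*(-8*(-11 - 8/13)/13 + 36) = 48*(-8/13*(-151/13) + 36) = 48*(1208/169 + 36) = 48*(7292/169) = 350016/169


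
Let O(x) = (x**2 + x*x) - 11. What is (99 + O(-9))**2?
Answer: 62500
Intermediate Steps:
O(x) = -11 + 2*x**2 (O(x) = (x**2 + x**2) - 11 = 2*x**2 - 11 = -11 + 2*x**2)
(99 + O(-9))**2 = (99 + (-11 + 2*(-9)**2))**2 = (99 + (-11 + 2*81))**2 = (99 + (-11 + 162))**2 = (99 + 151)**2 = 250**2 = 62500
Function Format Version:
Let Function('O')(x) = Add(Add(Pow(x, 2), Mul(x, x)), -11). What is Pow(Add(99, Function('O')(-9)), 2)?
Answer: 62500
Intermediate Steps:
Function('O')(x) = Add(-11, Mul(2, Pow(x, 2))) (Function('O')(x) = Add(Add(Pow(x, 2), Pow(x, 2)), -11) = Add(Mul(2, Pow(x, 2)), -11) = Add(-11, Mul(2, Pow(x, 2))))
Pow(Add(99, Function('O')(-9)), 2) = Pow(Add(99, Add(-11, Mul(2, Pow(-9, 2)))), 2) = Pow(Add(99, Add(-11, Mul(2, 81))), 2) = Pow(Add(99, Add(-11, 162)), 2) = Pow(Add(99, 151), 2) = Pow(250, 2) = 62500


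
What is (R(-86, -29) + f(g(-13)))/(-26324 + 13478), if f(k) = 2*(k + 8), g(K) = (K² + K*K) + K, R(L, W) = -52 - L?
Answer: -350/6423 ≈ -0.054492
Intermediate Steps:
g(K) = K + 2*K² (g(K) = (K² + K²) + K = 2*K² + K = K + 2*K²)
f(k) = 16 + 2*k (f(k) = 2*(8 + k) = 16 + 2*k)
(R(-86, -29) + f(g(-13)))/(-26324 + 13478) = ((-52 - 1*(-86)) + (16 + 2*(-13*(1 + 2*(-13)))))/(-26324 + 13478) = ((-52 + 86) + (16 + 2*(-13*(1 - 26))))/(-12846) = (34 + (16 + 2*(-13*(-25))))*(-1/12846) = (34 + (16 + 2*325))*(-1/12846) = (34 + (16 + 650))*(-1/12846) = (34 + 666)*(-1/12846) = 700*(-1/12846) = -350/6423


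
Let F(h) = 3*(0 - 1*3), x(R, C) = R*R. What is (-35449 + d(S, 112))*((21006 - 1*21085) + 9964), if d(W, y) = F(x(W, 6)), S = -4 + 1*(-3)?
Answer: -350502330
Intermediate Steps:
x(R, C) = R²
F(h) = -9 (F(h) = 3*(0 - 3) = 3*(-3) = -9)
S = -7 (S = -4 - 3 = -7)
d(W, y) = -9
(-35449 + d(S, 112))*((21006 - 1*21085) + 9964) = (-35449 - 9)*((21006 - 1*21085) + 9964) = -35458*((21006 - 21085) + 9964) = -35458*(-79 + 9964) = -35458*9885 = -350502330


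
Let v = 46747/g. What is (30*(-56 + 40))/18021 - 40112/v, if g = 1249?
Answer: -300957506736/280809229 ≈ -1071.8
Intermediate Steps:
v = 46747/1249 ≈ 37.428
(30*(-56 + 40))/18021 - 40112/v = (30*(-56 + 40))/18021 - 40112/46747/1249 = (30*(-16))*(1/18021) - 40112*1249/46747 = -480*1/18021 - 50099888/46747 = -160/6007 - 50099888/46747 = -300957506736/280809229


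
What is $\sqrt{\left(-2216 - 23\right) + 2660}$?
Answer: $\sqrt{421} \approx 20.518$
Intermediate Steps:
$\sqrt{\left(-2216 - 23\right) + 2660} = \sqrt{-2239 + 2660} = \sqrt{421}$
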